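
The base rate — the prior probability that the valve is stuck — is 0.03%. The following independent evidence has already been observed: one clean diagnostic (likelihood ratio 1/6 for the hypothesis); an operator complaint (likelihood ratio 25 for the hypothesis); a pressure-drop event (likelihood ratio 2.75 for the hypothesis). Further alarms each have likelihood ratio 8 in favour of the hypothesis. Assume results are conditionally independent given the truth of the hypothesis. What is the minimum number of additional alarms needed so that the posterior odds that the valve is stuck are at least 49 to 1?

5

Prior odds = 0.0003/0.9997 = 3/9997.
Combined Bayes factor of the evidence already in hand = (1/6) × 25 × 2.75 = 275/24.
Odds after that evidence = (3/9997) × 275/24 = 275/79976.
Target odds = 49.
Need 8ⁿ ≥ 49 ÷ (275/79976) = 3918824/275.
8⁴ = 4096 falls short of 3918824/275 but 8⁵ = 32768 reaches it, so n = 5.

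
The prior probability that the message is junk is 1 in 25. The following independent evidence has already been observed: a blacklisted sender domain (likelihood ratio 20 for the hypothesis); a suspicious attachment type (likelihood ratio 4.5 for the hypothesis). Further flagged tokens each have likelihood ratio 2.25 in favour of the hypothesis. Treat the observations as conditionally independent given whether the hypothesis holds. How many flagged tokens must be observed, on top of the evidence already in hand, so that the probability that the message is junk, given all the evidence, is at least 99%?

Prior odds = 0.04/0.96 = 1/24.
Combined Bayes factor of the evidence already in hand = 20 × 4.5 = 90.
Odds after that evidence = (1/24) × 90 = 3.75.
Target odds = 0.99/0.01 = 99.
Need 2.25ⁿ ≥ 99 ÷ 3.75 = 26.4.
2.25⁴ = 25.62890625 falls short of 26.4 but 2.25⁵ = 59049/1024 reaches it, so n = 5.

5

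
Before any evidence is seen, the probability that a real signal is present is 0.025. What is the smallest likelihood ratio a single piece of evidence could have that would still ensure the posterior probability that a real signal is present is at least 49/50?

Prior odds = 0.025/0.975 = 1/39.
Target odds = 0.98/0.02 = 49.
Required Bayes factor = 49 ÷ (1/39) = 1911.

1911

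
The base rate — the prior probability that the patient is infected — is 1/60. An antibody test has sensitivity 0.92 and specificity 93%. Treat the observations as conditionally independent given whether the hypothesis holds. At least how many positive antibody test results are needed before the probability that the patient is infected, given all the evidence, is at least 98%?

4

Prior odds = (1/60)/(59/60) = 1/59.
False-positive rate = 1 − 0.93 = 0.07; likelihood ratio of a positive = 0.92/0.07 = 92/7.
Target odds: 0.98 ÷ 0.02 = 49.
Require (92/7)ⁿ ≥ 49 ÷ (1/59) = 2891.
(92/7)³ = 778688/343 falls short of 2891 but (92/7)⁴ = 71639296/2401 reaches it, so n = 4.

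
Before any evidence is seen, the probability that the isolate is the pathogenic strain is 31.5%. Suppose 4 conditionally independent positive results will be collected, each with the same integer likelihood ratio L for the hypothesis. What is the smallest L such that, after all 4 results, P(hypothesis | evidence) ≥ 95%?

3

Prior odds = 0.315/0.685 = 63/137.
Target odds = 0.95/0.05 = 19.
Need L⁴ ≥ 19 ÷ (63/137) = 2603/63.
2⁴ = 16 < 2603/63 ≤ 81 = 3⁴, so L = 3.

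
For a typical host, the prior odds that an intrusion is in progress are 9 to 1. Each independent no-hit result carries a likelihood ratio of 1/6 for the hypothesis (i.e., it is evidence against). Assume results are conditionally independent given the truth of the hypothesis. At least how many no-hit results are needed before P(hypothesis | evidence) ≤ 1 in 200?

Prior odds = 9.
Likelihood ratio per no-hit result = 1/6.
Target odds: 0.005 ÷ 0.995 = 1/199.
Need 9 × (1/6)ⁿ ≤ 1/199, i.e. (1/6)ⁿ ≤ 1/1791.
(1/6)⁴ = 1/1296 is still above 1/1791 but (1/6)⁵ = 1/7776 is at or below it, so n = 5.

5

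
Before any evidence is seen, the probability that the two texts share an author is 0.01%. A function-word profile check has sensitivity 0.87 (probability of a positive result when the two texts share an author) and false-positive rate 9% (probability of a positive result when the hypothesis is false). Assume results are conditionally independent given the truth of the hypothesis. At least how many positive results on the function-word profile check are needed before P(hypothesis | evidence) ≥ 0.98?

Prior odds: 0.0001 ÷ 0.9999 = 1/9999.
Likelihood ratio of a positive result = 0.87/0.09 = 29/3.
Target odds: 0.98 ÷ 0.02 = 49.
Need (1/9999) × (29/3)ⁿ ≥ 49, i.e. (29/3)ⁿ ≥ 489951.
(29/3)⁵ = 20511149/243 falls short of 489951 but (29/3)⁶ = 594823321/729 reaches it, so n = 6.

6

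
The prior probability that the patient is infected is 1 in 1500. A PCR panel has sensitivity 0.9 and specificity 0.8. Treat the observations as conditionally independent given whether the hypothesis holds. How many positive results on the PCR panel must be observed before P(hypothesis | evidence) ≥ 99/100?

Prior odds: (1/1500) ÷ (1499/1500) = 1/1499.
False-positive rate = 1 − 0.8 = 0.2; likelihood ratio of a positive = 0.9/0.2 = 4.5.
Target posterior odds = 0.99/0.01 = 99.
Need (1/1499) × 4.5ⁿ ≥ 99, i.e. 4.5ⁿ ≥ 148401.
4.5⁷ = 4782969/128 falls short of 148401 but 4.5⁸ = 43046721/256 reaches it, so n = 8.

8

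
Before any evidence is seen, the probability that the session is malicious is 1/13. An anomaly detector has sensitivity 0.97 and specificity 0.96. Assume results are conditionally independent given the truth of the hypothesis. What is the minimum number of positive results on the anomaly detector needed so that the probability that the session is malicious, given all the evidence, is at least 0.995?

3

Prior odds = (1/13)/(12/13) = 1/12.
False-positive rate = 1 − 0.96 = 0.04; likelihood ratio of a positive = 0.97/0.04 = 24.25.
Target posterior odds = 0.995/0.005 = 199.
Require 24.25ⁿ ≥ 199 ÷ (1/12) = 2388.
24.25² = 588.0625 falls short of 2388 but 24.25³ = 912673/64 reaches it, so n = 3.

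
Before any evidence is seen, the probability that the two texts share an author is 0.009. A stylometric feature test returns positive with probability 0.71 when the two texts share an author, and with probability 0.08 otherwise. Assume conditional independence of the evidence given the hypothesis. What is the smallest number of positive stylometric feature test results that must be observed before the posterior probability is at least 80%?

Prior odds = 0.009/0.991 = 9/991.
Likelihood ratio of a positive result = 0.71/0.08 = 8.875.
Target posterior odds = 0.8/0.2 = 4.
Need (9/991) × 8.875ⁿ ≥ 4, i.e. 8.875ⁿ ≥ 3964/9.
8.875² = 78.765625 falls short of 3964/9 but 8.875³ = 357911/512 reaches it, so n = 3.

3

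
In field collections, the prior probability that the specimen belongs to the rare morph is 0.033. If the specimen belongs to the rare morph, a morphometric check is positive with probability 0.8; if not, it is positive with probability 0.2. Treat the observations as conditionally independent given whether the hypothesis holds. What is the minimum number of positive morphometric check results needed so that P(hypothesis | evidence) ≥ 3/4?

4

Prior odds = 0.033/0.967 = 33/967.
Likelihood ratio of a positive = 0.8/0.2 = 4.
Target posterior odds = 0.75/0.25 = 3.
Need (33/967) × 4ⁿ ≥ 3, i.e. 4ⁿ ≥ 967/11.
4³ = 64 falls short of 967/11 but 4⁴ = 256 reaches it, so n = 4.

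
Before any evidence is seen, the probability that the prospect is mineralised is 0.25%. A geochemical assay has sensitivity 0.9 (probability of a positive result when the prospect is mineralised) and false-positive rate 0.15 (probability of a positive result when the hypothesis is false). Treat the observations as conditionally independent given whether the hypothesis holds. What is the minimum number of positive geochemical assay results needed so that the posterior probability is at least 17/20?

Prior odds = 0.0025/0.9975 = 1/399.
Likelihood ratio of a positive result = 0.9/0.15 = 6.
Target odds: 0.85 ÷ 0.15 = 17/3.
Need (1/399) × 6ⁿ ≥ 17/3, i.e. 6ⁿ ≥ 2261.
6⁴ = 1296 falls short of 2261 but 6⁵ = 7776 reaches it, so n = 5.

5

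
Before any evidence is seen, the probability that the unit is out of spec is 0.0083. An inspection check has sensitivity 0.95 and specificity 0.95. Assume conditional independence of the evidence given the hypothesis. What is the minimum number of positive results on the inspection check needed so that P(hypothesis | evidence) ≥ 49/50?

3

Prior odds: 0.0083 ÷ 0.9917 = 83/9917.
False-positive rate = 1 − 0.95 = 0.05; likelihood ratio of a positive = 0.95/0.05 = 19.
Target odds: 0.98 ÷ 0.02 = 49.
Need (83/9917) × 19ⁿ ≥ 49, i.e. 19ⁿ ≥ 485933/83.
19² = 361 falls short of 485933/83 but 19³ = 6859 reaches it, so n = 3.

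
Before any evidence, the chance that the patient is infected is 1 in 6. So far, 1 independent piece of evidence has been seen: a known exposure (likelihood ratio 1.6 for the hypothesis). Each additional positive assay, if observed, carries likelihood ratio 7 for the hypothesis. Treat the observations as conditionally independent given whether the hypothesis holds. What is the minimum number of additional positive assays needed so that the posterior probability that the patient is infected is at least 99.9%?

5

Prior odds = (1/6)/(5/6) = 0.2.
Bayes factor of the evidence already in hand = 1.6.
Odds after that evidence = 0.2 × 1.6 = 0.32.
Target odds = 0.999/0.001 = 999.
Need 7ⁿ ≥ 999 ÷ 0.32 = 3121.875.
7⁴ = 2401 falls short of 3121.875 but 7⁵ = 16807 reaches it, so n = 5.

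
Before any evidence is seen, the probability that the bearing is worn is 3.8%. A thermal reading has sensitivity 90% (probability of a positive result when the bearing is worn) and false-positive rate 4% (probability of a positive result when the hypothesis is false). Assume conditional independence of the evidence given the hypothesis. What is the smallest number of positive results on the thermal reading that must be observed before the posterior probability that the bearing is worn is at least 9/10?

2

Prior odds = 0.038/0.962 = 19/481.
Likelihood ratio of a positive result = 0.9/0.04 = 22.5.
Target posterior odds = 0.9/0.1 = 9.
Need (19/481) × 22.5ⁿ ≥ 9, i.e. 22.5ⁿ ≥ 4329/19.
22.5¹ = 22.5 falls short of 4329/19 but 22.5² = 506.25 reaches it, so n = 2.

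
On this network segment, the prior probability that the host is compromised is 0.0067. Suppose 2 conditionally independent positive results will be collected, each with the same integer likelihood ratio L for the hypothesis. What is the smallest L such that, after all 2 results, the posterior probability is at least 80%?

25

Prior odds = 0.0067/0.9933 = 67/9933.
Target odds = 0.8/0.2 = 4.
Need L² ≥ 4 ÷ (67/9933) = 39732/67.
24² = 576 < 39732/67 ≤ 625 = 25², so L = 25.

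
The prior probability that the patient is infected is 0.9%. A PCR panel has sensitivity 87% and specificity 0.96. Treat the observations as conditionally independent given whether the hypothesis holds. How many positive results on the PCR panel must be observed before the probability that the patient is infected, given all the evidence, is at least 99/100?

Prior odds = 0.009/0.991 = 9/991.
False-positive rate = 1 − 0.96 = 0.04; likelihood ratio of a positive = 0.87/0.04 = 21.75.
Target odds: 0.99 ÷ 0.01 = 99.
Require 21.75ⁿ ≥ 99 ÷ (9/991) = 10901.
21.75³ = 658503/64 falls short of 10901 but 21.75⁴ = 57289761/256 reaches it, so n = 4.

4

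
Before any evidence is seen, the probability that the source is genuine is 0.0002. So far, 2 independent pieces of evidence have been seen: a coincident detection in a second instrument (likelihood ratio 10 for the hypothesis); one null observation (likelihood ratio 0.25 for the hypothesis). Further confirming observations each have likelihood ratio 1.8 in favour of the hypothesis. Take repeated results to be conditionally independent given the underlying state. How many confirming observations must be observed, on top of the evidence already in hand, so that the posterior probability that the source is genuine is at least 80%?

16

Prior odds = 0.0002/0.9998 = 1/4999.
Combined Bayes factor of the evidence already in hand = 10 × 0.25 = 2.5.
Odds after that evidence = (1/4999) × 2.5 = 5/9998.
Target odds = 0.8/0.2 = 4.
Need 1.8ⁿ ≥ 4 ÷ (5/9998) = 7998.4.
1.8¹⁵ ≈6746.64 falls short of 7998.4 but 1.8¹⁶ ≈12144 reaches it, so n = 16.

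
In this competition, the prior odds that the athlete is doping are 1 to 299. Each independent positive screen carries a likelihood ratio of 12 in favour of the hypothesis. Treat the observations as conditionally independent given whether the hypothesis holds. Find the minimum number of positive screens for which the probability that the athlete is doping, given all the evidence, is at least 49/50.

Prior odds = 1/299.
Likelihood ratio per positive screen = 12.
Target posterior odds = 0.98/0.02 = 49.
Require 12ⁿ ≥ 49 ÷ (1/299) = 14651.
12³ = 1728 falls short of 14651 but 12⁴ = 20736 reaches it, so n = 4.

4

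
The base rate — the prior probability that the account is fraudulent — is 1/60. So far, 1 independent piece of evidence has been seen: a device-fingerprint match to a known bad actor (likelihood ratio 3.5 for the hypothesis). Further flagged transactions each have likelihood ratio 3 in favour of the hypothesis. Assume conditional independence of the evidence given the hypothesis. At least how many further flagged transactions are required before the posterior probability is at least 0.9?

5

Prior odds = (1/60)/(59/60) = 1/59.
Bayes factor of the evidence already in hand = 3.5.
Odds after that evidence = (1/59) × 3.5 = 7/118.
Target odds = 0.9/0.1 = 9.
Need 3ⁿ ≥ 9 ÷ (7/118) = 1062/7.
3⁴ = 81 falls short of 1062/7 but 3⁵ = 243 reaches it, so n = 5.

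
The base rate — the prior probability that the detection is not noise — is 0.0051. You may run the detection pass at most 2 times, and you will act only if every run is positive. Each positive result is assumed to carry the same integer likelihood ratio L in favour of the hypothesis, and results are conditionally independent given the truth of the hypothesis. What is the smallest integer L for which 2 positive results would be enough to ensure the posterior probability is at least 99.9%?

442

Prior odds = 0.0051/0.9949 = 51/9949.
Target odds = 0.999/0.001 = 999.
Need L² ≥ 999 ÷ (51/9949) = 3313017/17.
441² = 194481 < 3313017/17 ≤ 195364 = 442², so L = 442.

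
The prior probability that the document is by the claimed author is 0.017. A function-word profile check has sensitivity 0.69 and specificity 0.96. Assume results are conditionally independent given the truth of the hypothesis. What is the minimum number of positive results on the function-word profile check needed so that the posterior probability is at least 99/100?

4

Prior odds: 0.017 ÷ 0.983 = 17/983.
False-positive rate = 1 − 0.96 = 0.04; likelihood ratio of a positive = 0.69/0.04 = 17.25.
Target posterior odds = 0.99/0.01 = 99.
Require 17.25ⁿ ≥ 99 ÷ (17/983) = 97317/17.
17.25³ = 5132.953125 falls short of 97317/17 but 17.25⁴ = 22667121/256 reaches it, so n = 4.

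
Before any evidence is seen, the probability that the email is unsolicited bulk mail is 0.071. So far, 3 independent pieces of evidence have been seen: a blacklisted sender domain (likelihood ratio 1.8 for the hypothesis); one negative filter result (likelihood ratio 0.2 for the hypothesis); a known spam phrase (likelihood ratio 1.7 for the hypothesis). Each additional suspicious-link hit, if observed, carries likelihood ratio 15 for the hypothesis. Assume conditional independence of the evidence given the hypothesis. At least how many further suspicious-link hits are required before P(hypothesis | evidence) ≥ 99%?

3

Prior odds = 0.071/0.929 = 71/929.
Combined Bayes factor of the evidence already in hand = 1.8 × 0.2 × 1.7 = 0.612.
Odds after that evidence = (71/929) × 0.612 = 10863/232250.
Target odds = 0.99/0.01 = 99.
Need 15ⁿ ≥ 99 ÷ (10863/232250) = 2554750/1207.
15² = 225 falls short of 2554750/1207 but 15³ = 3375 reaches it, so n = 3.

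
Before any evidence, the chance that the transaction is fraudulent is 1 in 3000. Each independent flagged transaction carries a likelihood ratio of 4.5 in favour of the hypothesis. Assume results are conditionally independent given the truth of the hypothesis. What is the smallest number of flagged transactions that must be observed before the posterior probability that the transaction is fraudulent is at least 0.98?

Prior odds = (1/3000)/(2999/3000) = 1/2999.
Likelihood ratio per flagged transaction = 4.5.
Target odds: 0.98 ÷ 0.02 = 49.
Require 4.5ⁿ ≥ 49 ÷ (1/2999) = 146951.
4.5⁷ = 4782969/128 falls short of 146951 but 4.5⁸ = 43046721/256 reaches it, so n = 8.

8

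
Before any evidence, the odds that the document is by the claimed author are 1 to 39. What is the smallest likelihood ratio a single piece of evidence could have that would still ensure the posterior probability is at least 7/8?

273

Prior odds = 1/39.
Target odds = 0.875/0.125 = 7.
Required Bayes factor = 7 ÷ (1/39) = 273.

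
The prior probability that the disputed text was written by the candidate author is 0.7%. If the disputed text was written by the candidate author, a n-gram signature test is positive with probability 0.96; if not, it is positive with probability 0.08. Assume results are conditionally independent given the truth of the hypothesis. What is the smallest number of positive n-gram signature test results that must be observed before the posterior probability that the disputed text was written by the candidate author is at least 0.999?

5

Prior odds = 0.007/0.993 = 7/993.
Likelihood ratio of a positive = 0.96/0.08 = 12.
Target odds: 0.999 ÷ 0.001 = 999.
Need (7/993) × 12ⁿ ≥ 999, i.e. 12ⁿ ≥ 992007/7.
12⁴ = 20736 falls short of 992007/7 but 12⁵ = 248832 reaches it, so n = 5.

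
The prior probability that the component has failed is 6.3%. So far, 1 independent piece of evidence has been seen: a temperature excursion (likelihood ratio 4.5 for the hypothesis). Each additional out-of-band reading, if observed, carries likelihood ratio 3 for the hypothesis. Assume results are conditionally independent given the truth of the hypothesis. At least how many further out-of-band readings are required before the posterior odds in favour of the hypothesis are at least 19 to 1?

Prior odds = 0.063/0.937 = 63/937.
Bayes factor of the evidence already in hand = 4.5.
Odds after that evidence = (63/937) × 4.5 = 567/1874.
Target odds = 19.
Need 3ⁿ ≥ 19 ÷ (567/1874) = 35606/567.
3³ = 27 falls short of 35606/567 but 3⁴ = 81 reaches it, so n = 4.

4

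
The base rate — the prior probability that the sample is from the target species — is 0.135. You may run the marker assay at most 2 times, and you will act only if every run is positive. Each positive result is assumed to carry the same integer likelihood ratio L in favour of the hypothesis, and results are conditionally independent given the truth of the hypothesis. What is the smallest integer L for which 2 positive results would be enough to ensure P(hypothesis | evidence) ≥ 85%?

Prior odds = 0.135/0.865 = 27/173.
Target odds = 0.85/0.15 = 17/3.
Need L² ≥ 17/3 ÷ (27/173) = 2941/81.
6² = 36 < 2941/81 ≤ 49 = 7², so L = 7.

7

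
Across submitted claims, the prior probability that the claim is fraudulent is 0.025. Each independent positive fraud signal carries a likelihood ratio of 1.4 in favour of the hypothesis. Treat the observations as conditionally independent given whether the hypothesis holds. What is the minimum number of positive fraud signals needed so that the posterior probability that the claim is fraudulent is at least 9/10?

Prior odds = 0.025/0.975 = 1/39.
Likelihood ratio per positive fraud signal = 1.4.
Target odds: 0.9 ÷ 0.1 = 9.
Require 1.4ⁿ ≥ 9 ÷ (1/39) = 351.
1.4¹⁷ ≈304.913 falls short of 351 but 1.4¹⁸ ≈426.879 reaches it, so n = 18.

18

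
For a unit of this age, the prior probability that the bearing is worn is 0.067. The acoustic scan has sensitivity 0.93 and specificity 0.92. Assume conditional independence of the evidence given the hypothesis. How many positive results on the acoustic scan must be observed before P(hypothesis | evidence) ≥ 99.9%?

Prior odds: 0.067 ÷ 0.933 = 67/933.
False-positive rate = 1 − 0.92 = 0.08; likelihood ratio of a positive = 0.93/0.08 = 11.625.
Target odds: 0.999 ÷ 0.001 = 999.
Need (67/933) × 11.625ⁿ ≥ 999, i.e. 11.625ⁿ ≥ 932067/67.
11.625³ = 804357/512 falls short of 932067/67 but 11.625⁴ = 74805201/4096 reaches it, so n = 4.

4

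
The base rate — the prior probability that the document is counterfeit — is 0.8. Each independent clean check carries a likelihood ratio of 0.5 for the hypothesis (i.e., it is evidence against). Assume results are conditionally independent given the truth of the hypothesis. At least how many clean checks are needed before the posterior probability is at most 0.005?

Prior odds = 0.8/0.2 = 4.
Likelihood ratio per clean check = 0.5.
Target posterior odds = 0.005/0.995 = 1/199.
Need 4 × 0.5ⁿ ≤ 1/199, i.e. 0.5ⁿ ≤ 1/796.
0.5⁹ = 0.001953125 is still above 1/796 but 0.5¹⁰ = 1/1024 is at or below it, so n = 10.

10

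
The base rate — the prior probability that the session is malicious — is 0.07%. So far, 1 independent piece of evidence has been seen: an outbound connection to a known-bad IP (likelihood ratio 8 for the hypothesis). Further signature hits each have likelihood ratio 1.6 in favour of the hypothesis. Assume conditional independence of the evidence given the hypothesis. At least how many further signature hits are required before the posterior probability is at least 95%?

18

Prior odds = 0.0007/0.9993 = 7/9993.
Bayes factor of the evidence already in hand = 8.
Odds after that evidence = (7/9993) × 8 = 56/9993.
Target odds = 0.95/0.05 = 19.
Need 1.6ⁿ ≥ 19 ÷ (56/9993) = 189867/56.
1.6¹⁷ ≈2951.48 falls short of 189867/56 but 1.6¹⁸ ≈4722.37 reaches it, so n = 18.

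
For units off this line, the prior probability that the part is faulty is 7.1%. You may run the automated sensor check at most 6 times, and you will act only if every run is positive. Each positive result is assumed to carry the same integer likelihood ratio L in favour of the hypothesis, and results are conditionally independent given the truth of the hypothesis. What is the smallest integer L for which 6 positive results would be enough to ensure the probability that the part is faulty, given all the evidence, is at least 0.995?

4

Prior odds = 0.071/0.929 = 71/929.
Target odds = 0.995/0.005 = 199.
Need L⁶ ≥ 199 ÷ (71/929) = 184871/71.
3⁶ = 729 < 184871/71 ≤ 4096 = 4⁶, so L = 4.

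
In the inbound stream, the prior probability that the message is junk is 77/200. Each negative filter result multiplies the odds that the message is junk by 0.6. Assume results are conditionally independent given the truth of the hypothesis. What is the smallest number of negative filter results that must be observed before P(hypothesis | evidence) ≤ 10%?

Prior odds: 0.385 ÷ 0.615 = 77/123.
Likelihood ratio per negative filter result = 0.6.
Target posterior odds = 0.1/0.9 = 1/9.
Need (77/123) × 0.6ⁿ ≤ 1/9, i.e. 0.6ⁿ ≤ 41/231.
0.6³ = 0.216 is still above 41/231 but 0.6⁴ = 0.1296 is at or below it, so n = 4.

4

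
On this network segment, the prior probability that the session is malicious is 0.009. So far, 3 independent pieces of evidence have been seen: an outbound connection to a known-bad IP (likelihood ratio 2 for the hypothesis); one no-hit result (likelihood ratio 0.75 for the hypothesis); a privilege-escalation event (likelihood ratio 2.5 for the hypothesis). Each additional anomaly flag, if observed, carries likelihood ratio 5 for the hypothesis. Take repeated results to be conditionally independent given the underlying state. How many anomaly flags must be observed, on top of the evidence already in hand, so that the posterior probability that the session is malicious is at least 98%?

Prior odds = 0.009/0.991 = 9/991.
Combined Bayes factor of the evidence already in hand = 2 × 0.75 × 2.5 = 3.75.
Odds after that evidence = (9/991) × 3.75 = 135/3964.
Target odds = 0.98/0.02 = 49.
Need 5ⁿ ≥ 49 ÷ (135/3964) = 194236/135.
5⁴ = 625 falls short of 194236/135 but 5⁵ = 3125 reaches it, so n = 5.

5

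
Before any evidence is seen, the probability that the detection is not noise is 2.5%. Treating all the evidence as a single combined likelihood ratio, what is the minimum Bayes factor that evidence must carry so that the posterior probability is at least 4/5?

Prior odds = 0.025/0.975 = 1/39.
Target odds = 0.8/0.2 = 4.
Required Bayes factor = 4 ÷ (1/39) = 156.

156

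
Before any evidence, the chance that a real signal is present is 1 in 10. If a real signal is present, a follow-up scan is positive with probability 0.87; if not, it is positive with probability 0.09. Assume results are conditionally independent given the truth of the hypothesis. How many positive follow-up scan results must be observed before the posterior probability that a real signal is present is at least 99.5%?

4

Prior odds = 0.1/0.9 = 1/9.
Likelihood ratio of a positive = 0.87/0.09 = 29/3.
Target posterior odds = 0.995/0.005 = 199.
Require (29/3)ⁿ ≥ 199 ÷ (1/9) = 1791.
(29/3)³ = 24389/27 falls short of 1791 but (29/3)⁴ = 707281/81 reaches it, so n = 4.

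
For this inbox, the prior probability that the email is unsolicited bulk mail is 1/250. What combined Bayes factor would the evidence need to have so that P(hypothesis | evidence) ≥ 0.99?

Prior odds = 0.004/0.996 = 1/249.
Target odds = 0.99/0.01 = 99.
Required Bayes factor = 99 ÷ (1/249) = 24651.

24651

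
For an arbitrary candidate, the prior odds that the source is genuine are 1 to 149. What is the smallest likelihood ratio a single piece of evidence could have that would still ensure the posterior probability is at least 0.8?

596

Prior odds = 1/149.
Target odds = 0.8/0.2 = 4.
Required Bayes factor = 4 ÷ (1/149) = 596.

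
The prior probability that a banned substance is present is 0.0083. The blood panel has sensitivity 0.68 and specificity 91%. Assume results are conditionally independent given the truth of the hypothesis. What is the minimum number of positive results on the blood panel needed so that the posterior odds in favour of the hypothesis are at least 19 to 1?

4

Prior odds = 0.0083/0.9917 = 83/9917.
False-positive rate = 1 − 0.91 = 0.09; likelihood ratio of a positive = 0.68/0.09 = 68/9.
Target odds = 19.
Need (83/9917) × (68/9)ⁿ ≥ 19, i.e. (68/9)ⁿ ≥ 188423/83.
(68/9)³ = 314432/729 falls short of 188423/83 but (68/9)⁴ = 21381376/6561 reaches it, so n = 4.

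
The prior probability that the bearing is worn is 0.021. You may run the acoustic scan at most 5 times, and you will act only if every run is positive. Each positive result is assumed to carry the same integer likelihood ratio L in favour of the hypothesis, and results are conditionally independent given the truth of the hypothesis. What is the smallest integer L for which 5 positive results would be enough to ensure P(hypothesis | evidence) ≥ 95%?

4

Prior odds = 0.021/0.979 = 21/979.
Target odds = 0.95/0.05 = 19.
Need L⁵ ≥ 19 ÷ (21/979) = 18601/21.
3⁵ = 243 < 18601/21 ≤ 1024 = 4⁵, so L = 4.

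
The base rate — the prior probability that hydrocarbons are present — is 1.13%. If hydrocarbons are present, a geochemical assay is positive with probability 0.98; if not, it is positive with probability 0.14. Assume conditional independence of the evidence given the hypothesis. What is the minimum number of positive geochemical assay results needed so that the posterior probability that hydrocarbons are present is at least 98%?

5

Prior odds: 0.0113 ÷ 0.9887 = 113/9887.
Likelihood ratio of a positive = 0.98/0.14 = 7.
Target posterior odds = 0.98/0.02 = 49.
Need (113/9887) × 7ⁿ ≥ 49, i.e. 7ⁿ ≥ 484463/113.
7⁴ = 2401 falls short of 484463/113 but 7⁵ = 16807 reaches it, so n = 5.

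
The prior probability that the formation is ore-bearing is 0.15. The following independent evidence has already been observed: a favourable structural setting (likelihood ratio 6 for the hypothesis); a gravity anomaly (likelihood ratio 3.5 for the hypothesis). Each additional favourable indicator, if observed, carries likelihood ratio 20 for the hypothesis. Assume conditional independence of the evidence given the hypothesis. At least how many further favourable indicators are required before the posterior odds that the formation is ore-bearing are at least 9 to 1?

1

Prior odds = 0.15/0.85 = 3/17.
Combined Bayes factor of the evidence already in hand = 6 × 3.5 = 21.
Odds after that evidence = (3/17) × 21 = 63/17.
Target odds = 9.
Need 20ⁿ ≥ 9 ÷ (63/17) = 17/7.
20¹ = 20, which meets the required 17/7; so n = 1.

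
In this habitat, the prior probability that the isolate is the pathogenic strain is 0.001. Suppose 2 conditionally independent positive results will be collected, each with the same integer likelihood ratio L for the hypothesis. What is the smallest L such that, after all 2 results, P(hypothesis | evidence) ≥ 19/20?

138

Prior odds = 0.001/0.999 = 1/999.
Target odds = 0.95/0.05 = 19.
Need L² ≥ 19 ÷ (1/999) = 18981.
137² = 18769 < 18981 ≤ 19044 = 138², so L = 138.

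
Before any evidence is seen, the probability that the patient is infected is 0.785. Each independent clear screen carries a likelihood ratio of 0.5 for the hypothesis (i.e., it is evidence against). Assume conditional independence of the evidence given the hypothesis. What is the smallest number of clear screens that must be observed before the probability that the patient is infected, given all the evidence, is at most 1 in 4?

4

Prior odds: 0.785 ÷ 0.215 = 157/43.
Likelihood ratio per clear screen = 0.5.
Target posterior odds = 0.25/0.75 = 1/3.
Require 0.5ⁿ ≤ 1/3 ÷ (157/43) = 43/471.
0.5³ = 0.125 is still above 43/471 but 0.5⁴ = 0.0625 is at or below it, so n = 4.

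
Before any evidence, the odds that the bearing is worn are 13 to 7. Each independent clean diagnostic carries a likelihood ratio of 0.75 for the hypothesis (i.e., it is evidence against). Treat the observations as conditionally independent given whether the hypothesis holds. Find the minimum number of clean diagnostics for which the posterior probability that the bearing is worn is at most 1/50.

Prior odds = 13/7.
Likelihood ratio per clean diagnostic = 0.75.
Target odds: 0.02 ÷ 0.98 = 1/49.
Require 0.75ⁿ ≤ 1/49 ÷ (13/7) = 1/91.
0.75¹⁵ ≈0.0133635 is still above 1/91 but 0.75¹⁶ ≈0.0100226 is at or below it, so n = 16.

16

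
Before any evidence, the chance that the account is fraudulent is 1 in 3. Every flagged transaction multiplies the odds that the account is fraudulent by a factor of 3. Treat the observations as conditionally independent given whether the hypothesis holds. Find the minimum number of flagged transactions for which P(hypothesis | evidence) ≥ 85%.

Prior odds = (1/3)/(2/3) = 0.5.
Likelihood ratio per flagged transaction = 3.
Target odds: 0.85 ÷ 0.15 = 17/3.
Require 3ⁿ ≥ 17/3 ÷ 0.5 = 34/3.
3² = 9 falls short of 34/3 but 3³ = 27 reaches it, so n = 3.

3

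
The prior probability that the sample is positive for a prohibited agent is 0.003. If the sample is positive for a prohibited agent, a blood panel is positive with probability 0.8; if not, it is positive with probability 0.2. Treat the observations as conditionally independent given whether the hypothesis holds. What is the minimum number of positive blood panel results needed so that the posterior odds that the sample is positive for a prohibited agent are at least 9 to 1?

6

Prior odds = 0.003/0.997 = 3/997.
Likelihood ratio of a positive = 0.8/0.2 = 4.
Target odds = 9.
Need (3/997) × 4ⁿ ≥ 9, i.e. 4ⁿ ≥ 2991.
4⁵ = 1024 falls short of 2991 but 4⁶ = 4096 reaches it, so n = 6.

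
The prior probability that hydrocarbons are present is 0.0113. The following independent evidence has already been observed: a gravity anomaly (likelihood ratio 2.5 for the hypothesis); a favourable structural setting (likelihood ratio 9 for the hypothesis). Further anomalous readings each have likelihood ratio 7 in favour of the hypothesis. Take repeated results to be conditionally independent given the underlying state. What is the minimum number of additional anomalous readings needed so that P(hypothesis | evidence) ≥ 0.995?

Prior odds = 0.0113/0.9887 = 113/9887.
Combined Bayes factor of the evidence already in hand = 2.5 × 9 = 22.5.
Odds after that evidence = (113/9887) × 22.5 = 5085/19774.
Target odds = 0.995/0.005 = 199.
Need 7ⁿ ≥ 199 ÷ (5085/19774) = 3935026/5085.
7³ = 343 falls short of 3935026/5085 but 7⁴ = 2401 reaches it, so n = 4.

4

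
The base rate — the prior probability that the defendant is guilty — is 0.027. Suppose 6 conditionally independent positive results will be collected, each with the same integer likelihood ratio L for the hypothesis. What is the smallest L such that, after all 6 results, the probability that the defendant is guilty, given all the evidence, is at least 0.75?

Prior odds = 0.027/0.973 = 27/973.
Target odds = 0.75/0.25 = 3.
Need L⁶ ≥ 3 ÷ (27/973) = 973/9.
2⁶ = 64 < 973/9 ≤ 729 = 3⁶, so L = 3.

3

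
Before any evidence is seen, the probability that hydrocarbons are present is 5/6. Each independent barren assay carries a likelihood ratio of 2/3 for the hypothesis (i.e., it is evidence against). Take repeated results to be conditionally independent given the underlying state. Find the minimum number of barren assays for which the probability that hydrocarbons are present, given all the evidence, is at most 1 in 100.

Prior odds: (5/6) ÷ (1/6) = 5.
Likelihood ratio per barren assay = 2/3.
Target posterior odds = 0.01/0.99 = 1/99.
Need 5 × (2/3)ⁿ ≤ 1/99, i.e. (2/3)ⁿ ≤ 1/495.
(2/3)¹⁵ = 32768/14348907 is still above 1/495 but (2/3)¹⁶ = 65536/43046721 is at or below it, so n = 16.

16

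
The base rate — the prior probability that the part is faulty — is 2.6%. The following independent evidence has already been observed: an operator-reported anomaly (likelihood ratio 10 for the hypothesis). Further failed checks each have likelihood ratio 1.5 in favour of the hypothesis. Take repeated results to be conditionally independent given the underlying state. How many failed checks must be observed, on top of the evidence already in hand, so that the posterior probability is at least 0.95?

11

Prior odds = 0.026/0.974 = 13/487.
Bayes factor of the evidence already in hand = 10.
Odds after that evidence = (13/487) × 10 = 130/487.
Target odds = 0.95/0.05 = 19.
Need 1.5ⁿ ≥ 19 ÷ (130/487) = 9253/130.
1.5¹⁰ = 59049/1024 falls short of 9253/130 but 1.5¹¹ = 177147/2048 reaches it, so n = 11.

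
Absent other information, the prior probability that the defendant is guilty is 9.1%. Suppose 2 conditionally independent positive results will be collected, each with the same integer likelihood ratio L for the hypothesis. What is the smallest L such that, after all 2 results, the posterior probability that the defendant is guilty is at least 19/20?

14

Prior odds = 0.091/0.909 = 91/909.
Target odds = 0.95/0.05 = 19.
Need L² ≥ 19 ÷ (91/909) = 17271/91.
13² = 169 < 17271/91 ≤ 196 = 14², so L = 14.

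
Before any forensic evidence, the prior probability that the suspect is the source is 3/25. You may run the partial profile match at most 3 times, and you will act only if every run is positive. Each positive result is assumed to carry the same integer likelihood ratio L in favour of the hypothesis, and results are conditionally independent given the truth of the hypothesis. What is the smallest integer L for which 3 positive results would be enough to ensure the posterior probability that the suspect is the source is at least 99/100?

Prior odds = 0.12/0.88 = 3/22.
Target odds = 0.99/0.01 = 99.
Need L³ ≥ 99 ÷ (3/22) = 726.
8³ = 512 < 726 ≤ 729 = 9³, so L = 9.

9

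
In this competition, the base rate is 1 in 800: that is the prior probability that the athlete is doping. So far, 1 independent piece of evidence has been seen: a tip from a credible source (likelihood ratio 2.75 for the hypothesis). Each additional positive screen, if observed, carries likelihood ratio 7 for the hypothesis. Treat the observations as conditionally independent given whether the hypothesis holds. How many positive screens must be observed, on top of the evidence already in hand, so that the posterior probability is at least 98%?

5

Prior odds = 0.00125/0.99875 = 1/799.
Bayes factor of the evidence already in hand = 2.75.
Odds after that evidence = (1/799) × 2.75 = 11/3196.
Target odds = 0.98/0.02 = 49.
Need 7ⁿ ≥ 49 ÷ (11/3196) = 156604/11.
7⁴ = 2401 falls short of 156604/11 but 7⁵ = 16807 reaches it, so n = 5.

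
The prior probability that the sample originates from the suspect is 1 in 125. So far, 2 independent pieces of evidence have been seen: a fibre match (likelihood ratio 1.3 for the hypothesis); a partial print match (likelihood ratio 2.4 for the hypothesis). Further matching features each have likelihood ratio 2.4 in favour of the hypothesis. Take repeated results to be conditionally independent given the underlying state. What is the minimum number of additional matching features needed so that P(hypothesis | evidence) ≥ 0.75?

Prior odds = 0.008/0.992 = 1/124.
Combined Bayes factor of the evidence already in hand = 1.3 × 2.4 = 3.12.
Odds after that evidence = (1/124) × 3.12 = 39/1550.
Target odds = 0.75/0.25 = 3.
Need 2.4ⁿ ≥ 3 ÷ (39/1550) = 1550/13.
2.4⁵ = 79.62624 falls short of 1550/13 but 2.4⁶ = 2985984/15625 reaches it, so n = 6.

6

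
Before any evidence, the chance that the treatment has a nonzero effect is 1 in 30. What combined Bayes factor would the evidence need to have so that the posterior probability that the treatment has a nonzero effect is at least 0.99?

Prior odds = (1/30)/(29/30) = 1/29.
Target odds = 0.99/0.01 = 99.
Required Bayes factor = 99 ÷ (1/29) = 2871.

2871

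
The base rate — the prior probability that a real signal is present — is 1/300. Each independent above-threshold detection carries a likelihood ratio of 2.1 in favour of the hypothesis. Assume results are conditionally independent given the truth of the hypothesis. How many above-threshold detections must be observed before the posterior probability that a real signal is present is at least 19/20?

Prior odds: (1/300) ÷ (299/300) = 1/299.
Likelihood ratio per above-threshold detection = 2.1.
Target posterior odds = 0.95/0.05 = 19.
Require 2.1ⁿ ≥ 19 ÷ (1/299) = 5681.
2.1¹¹ ≈3502.78 falls short of 5681 but 2.1¹² ≈7355.83 reaches it, so n = 12.

12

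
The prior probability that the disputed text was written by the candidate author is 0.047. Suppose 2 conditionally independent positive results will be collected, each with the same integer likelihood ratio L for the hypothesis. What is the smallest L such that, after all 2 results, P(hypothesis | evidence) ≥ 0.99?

45

Prior odds = 0.047/0.953 = 47/953.
Target odds = 0.99/0.01 = 99.
Need L² ≥ 99 ÷ (47/953) = 94347/47.
44² = 1936 < 94347/47 ≤ 2025 = 45², so L = 45.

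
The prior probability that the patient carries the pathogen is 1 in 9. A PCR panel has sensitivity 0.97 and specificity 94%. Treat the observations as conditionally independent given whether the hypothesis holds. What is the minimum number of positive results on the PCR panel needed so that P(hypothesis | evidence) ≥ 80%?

Prior odds = (1/9)/(8/9) = 0.125.
False-positive rate = 1 − 0.94 = 0.06; likelihood ratio of a positive = 0.97/0.06 = 97/6.
Target odds: 0.8 ÷ 0.2 = 4.
Require (97/6)ⁿ ≥ 4 ÷ 0.125 = 32.
(97/6)¹ = 97/6 falls short of 32 but (97/6)² = 9409/36 reaches it, so n = 2.

2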